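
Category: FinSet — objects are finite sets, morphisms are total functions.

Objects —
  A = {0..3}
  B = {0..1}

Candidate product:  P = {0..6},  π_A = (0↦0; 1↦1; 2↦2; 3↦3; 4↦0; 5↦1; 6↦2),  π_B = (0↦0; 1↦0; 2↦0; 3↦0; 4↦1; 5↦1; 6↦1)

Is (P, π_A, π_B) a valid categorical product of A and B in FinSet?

|A|·|B| = 4·2 = 8;  |P| = 7
  → cardinalities differ; no bijection possible.

Answer: NOT A VALID PRODUCT — |P|=7 ≠ |A|·|B|=8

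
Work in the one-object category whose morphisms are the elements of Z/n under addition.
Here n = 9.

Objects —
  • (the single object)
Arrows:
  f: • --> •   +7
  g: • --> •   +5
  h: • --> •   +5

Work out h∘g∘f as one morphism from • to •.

  0 +7≡7 +5≡3 +5≡8  (mod 9)
⟦path⟧: +8

Answer: +8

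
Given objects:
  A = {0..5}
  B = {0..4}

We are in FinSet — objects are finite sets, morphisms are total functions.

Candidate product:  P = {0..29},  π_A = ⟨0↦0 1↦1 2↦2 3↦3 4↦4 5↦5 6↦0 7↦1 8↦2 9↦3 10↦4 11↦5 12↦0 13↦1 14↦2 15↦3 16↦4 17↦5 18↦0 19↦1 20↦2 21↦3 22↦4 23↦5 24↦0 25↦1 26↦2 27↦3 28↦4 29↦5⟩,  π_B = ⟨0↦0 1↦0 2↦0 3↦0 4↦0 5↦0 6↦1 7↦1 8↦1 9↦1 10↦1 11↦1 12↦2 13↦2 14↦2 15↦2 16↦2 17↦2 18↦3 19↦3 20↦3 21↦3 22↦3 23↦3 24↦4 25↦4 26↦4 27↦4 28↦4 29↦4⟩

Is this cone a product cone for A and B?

Answer: VALID PRODUCT

Work:
|A|·|B| = 6·5 = 30;  |P| = 30
Check the pairing map k ↦ (π_A(k), π_B(k)):
  0 ↦ (0,0)
  1 ↦ (1,0)
  2 ↦ (2,0)
  3 ↦ (3,0)
  4 ↦ (4,0)
  5 ↦ (5,0)
  6 ↦ (0,1)
  7 ↦ (1,1)
  8 ↦ (2,1)
  9 ↦ (3,1)
  10 ↦ (4,1)
  11 ↦ (5,1)
  12 ↦ (0,2)
  13 ↦ (1,2)
  14 ↦ (2,2)
  15 ↦ (3,2)
  16 ↦ (4,2)
  17 ↦ (5,2)
  18 ↦ (0,3)
  19 ↦ (1,3)
  20 ↦ (2,3)
  21 ↦ (3,3)
  22 ↦ (4,3)
  23 ↦ (5,3)
  24 ↦ (0,4)
  25 ↦ (1,4)
  26 ↦ (2,4)
  27 ↦ (3,4)
  28 ↦ (4,4)
  29 ↦ (5,4)
distinct pairs in image: 30 / 30 needed
  → bijection onto A×B; projections well-typed.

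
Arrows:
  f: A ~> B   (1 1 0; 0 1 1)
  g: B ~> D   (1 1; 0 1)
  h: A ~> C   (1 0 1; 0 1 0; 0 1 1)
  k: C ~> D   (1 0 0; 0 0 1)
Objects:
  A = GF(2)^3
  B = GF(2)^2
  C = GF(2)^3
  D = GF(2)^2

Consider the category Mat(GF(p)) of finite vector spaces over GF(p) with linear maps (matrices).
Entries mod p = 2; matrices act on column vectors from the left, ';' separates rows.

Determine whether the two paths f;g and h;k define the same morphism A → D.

Answer: COMMUTES

Work:
1) trace f;g:
  e0=⟨1,0,0⟩ f~>⟨1,0⟩ g~>⟨1,0⟩
  e1=⟨0,1,0⟩ f~>⟨1,1⟩ g~>⟨0,1⟩
  e2=⟨0,0,1⟩ f~>⟨0,1⟩ g~>⟨1,1⟩
  composite₁ = (1 0 1; 0 1 1)
2) trace h;k:
  e0=⟨1,0,0⟩ h~>⟨1,0,0⟩ k~>⟨1,0⟩
  e1=⟨0,1,0⟩ h~>⟨0,1,1⟩ k~>⟨0,1⟩
  e2=⟨0,0,1⟩ h~>⟨1,0,1⟩ k~>⟨1,1⟩
  composite₂ = (1 0 1; 0 1 1)
Equal? equal; square commutes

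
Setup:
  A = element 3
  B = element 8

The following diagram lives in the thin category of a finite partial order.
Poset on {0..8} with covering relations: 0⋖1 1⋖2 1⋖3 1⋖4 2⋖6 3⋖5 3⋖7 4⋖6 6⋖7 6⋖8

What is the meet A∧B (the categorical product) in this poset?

Answer: A∧B = 1

Derivation:
Lower bounds of A=3 and B=8: {0,1}
  0 <= 1
  1 <= 1
glb = 1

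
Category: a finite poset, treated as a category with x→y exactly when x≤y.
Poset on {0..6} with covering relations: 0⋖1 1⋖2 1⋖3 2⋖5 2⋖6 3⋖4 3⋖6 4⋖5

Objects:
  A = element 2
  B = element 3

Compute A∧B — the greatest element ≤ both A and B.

Common predecessors of 2,3: {0,1}
  0 <= 1
  1 <= 1
glb = 1

Answer: A∧B = 1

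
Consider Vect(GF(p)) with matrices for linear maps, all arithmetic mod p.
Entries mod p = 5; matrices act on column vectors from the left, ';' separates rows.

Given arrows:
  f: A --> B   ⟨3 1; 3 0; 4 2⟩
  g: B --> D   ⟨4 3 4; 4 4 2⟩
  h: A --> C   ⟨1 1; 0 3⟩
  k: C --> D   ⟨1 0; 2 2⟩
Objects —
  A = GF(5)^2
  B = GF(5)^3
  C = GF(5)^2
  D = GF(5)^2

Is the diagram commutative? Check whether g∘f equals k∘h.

Path 1 = f;g:
  e0=⟨1,0⟩ f-->⟨3,3,4⟩ g-->⟨2,2⟩
  e1=⟨0,1⟩ f-->⟨1,0,2⟩ g-->⟨2,3⟩
  composite₁ = ⟨2 2; 2 3⟩
Path 2 = h;k:
  e0=⟨1,0⟩ h-->⟨1,0⟩ k-->⟨1,2⟩
  e1=⟨0,1⟩ h-->⟨1,3⟩ k-->⟨1,3⟩
  composite₂ = ⟨1 1; 2 3⟩
Equal? differ; not commutative

Answer: DOES NOT COMMUTE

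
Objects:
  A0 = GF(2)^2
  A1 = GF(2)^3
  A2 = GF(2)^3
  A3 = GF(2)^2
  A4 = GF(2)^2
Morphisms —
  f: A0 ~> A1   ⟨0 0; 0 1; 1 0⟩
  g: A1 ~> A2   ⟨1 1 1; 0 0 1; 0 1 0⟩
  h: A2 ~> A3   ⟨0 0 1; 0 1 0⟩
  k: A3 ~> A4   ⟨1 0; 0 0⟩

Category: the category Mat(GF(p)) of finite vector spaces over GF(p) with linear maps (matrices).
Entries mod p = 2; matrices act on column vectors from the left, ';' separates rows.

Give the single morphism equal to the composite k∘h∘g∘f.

Answer: ⟨0 1; 0 0⟩

Work:
  e0=[1,0] f~>[0,0,1] g~>[1,1,0] h~>[0,1] k~>[0,0]
  e1=[0,1] f~>[0,1,0] g~>[1,0,1] h~>[1,0] k~>[1,0]
composite: ⟨0 1; 0 0⟩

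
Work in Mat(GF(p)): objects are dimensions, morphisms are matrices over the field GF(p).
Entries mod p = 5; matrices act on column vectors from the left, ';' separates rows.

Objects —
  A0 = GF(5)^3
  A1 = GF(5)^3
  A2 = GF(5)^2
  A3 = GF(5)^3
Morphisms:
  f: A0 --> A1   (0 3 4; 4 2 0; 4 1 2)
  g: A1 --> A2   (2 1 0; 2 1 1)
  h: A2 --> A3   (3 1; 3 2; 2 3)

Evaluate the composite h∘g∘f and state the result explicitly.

  e0=[1,0,0] f-->[0,4,4] g-->[4,3] h-->[0,3,2]
  e1=[0,1,0] f-->[3,2,1] g-->[3,4] h-->[3,2,3]
  e2=[0,0,1] f-->[4,0,2] g-->[3,0] h-->[4,4,1]
result: (0 3 4; 3 2 4; 2 3 1)

Answer: (0 3 4; 3 2 4; 2 3 1)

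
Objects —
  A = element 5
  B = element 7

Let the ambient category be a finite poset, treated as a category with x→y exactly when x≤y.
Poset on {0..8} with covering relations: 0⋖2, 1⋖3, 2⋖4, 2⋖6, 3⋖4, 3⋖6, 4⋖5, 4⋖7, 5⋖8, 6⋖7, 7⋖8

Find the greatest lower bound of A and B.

Common predecessors of 5,7: {0,1,2,3,4}
  0 ⊑ 4
  1 ⊑ 4
  2 ⊑ 4
  3 ⊑ 4
  4 ⊑ 4
glb = 4

Answer: A∧B = 4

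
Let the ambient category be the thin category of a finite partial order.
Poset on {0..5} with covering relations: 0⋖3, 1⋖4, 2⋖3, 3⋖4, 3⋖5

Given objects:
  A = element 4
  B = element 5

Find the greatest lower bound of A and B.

Answer: A∧B = 3

Derivation:
{x : x⊑A ∧ x⊑B} = {0,2,3}  (A=4, B=5)
  0 ⊑ 3
  2 ⊑ 3
  3 ⊑ 3
glb = 3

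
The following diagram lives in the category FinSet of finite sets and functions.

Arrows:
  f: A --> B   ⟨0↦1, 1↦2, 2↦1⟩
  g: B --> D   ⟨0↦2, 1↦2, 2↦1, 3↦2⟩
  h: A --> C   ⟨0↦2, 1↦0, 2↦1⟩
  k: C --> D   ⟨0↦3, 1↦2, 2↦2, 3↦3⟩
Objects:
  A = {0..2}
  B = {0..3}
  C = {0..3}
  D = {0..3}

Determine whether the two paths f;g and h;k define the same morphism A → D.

1) trace f;g:
  0 f-->1 g-->2
  1 f-->2 g-->1
  2 f-->1 g-->2
  composite₁ = ⟨0↦2, 1↦1, 2↦2⟩
2) trace h;k:
  0 h-->2 k-->2
  1 h-->0 k-->3
  2 h-->1 k-->2
  composite₂ = ⟨0↦2, 1↦3, 2↦2⟩
Equal? distinct morphisms ✗

Answer: DOES NOT COMMUTE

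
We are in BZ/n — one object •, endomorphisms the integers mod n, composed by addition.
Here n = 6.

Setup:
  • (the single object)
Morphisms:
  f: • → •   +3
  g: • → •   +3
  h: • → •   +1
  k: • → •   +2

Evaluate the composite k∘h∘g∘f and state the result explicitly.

Answer: +3

Work:
  0 +3≡3 +3≡0 +1≡1 +2≡3  (mod 6)
result: +3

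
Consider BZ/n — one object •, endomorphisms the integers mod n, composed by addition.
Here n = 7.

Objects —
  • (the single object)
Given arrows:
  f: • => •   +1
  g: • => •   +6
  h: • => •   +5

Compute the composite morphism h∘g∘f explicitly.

Answer: +5

Trace:
  0 +1≡1 +6≡0 +5≡5  (mod 7)
result: +5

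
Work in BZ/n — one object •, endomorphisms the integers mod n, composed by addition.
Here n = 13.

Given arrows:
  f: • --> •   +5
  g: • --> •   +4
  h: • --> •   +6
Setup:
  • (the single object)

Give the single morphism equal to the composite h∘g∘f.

Answer: +2

Trace:
  0 +5≡5 +4≡9 +6≡2  (mod 13)
⟦path⟧: +2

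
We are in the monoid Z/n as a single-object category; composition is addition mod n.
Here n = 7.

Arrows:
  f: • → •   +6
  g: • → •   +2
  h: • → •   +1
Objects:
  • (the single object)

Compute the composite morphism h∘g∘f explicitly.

  0 +6≡6 +2≡1 +1≡2  (mod 7)
⟦path⟧: +2

Answer: +2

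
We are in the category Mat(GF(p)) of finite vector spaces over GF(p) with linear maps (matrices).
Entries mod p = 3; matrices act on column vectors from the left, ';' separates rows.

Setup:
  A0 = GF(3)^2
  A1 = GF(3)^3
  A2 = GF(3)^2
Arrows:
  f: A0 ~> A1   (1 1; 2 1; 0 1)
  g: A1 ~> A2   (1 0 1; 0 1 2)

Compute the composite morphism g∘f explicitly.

Answer: (1 2; 2 0)

Derivation:
  e0=[1,0] f~>[1,2,0] g~>[1,2]
  e1=[0,1] f~>[1,1,1] g~>[2,0]
result: (1 2; 2 0)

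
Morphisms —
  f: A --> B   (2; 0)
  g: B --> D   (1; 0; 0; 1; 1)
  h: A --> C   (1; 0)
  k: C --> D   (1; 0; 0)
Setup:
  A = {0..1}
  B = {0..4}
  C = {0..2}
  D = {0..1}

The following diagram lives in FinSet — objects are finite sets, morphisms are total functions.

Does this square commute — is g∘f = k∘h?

Answer: COMMUTES

Work:
Path 1 = f;g:
  0 f-->2 g-->0
  1 f-->0 g-->1
  result₁ = (0; 1)
Path 2 = h;k:
  0 h-->1 k-->0
  1 h-->0 k-->1
  result₂ = (0; 1)
Equal? YES — commutes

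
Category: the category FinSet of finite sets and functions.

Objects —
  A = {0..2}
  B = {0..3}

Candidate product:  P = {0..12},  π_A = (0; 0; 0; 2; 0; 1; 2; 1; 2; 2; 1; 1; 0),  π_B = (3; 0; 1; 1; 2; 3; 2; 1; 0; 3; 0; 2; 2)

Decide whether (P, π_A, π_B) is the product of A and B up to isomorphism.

Answer: NOT A VALID PRODUCT — |P|=13 ≠ |A|·|B|=12

Trace:
|A|·|B| = 3·4 = 12;  |P| = 13
  → cardinalities differ; no bijection possible.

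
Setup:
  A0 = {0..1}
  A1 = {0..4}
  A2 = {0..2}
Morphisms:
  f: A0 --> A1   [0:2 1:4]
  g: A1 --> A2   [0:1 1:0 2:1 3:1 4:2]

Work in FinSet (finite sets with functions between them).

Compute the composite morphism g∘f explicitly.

Answer: [0:1 1:2]

Work:
  0 f-->2 g-->1
  1 f-->4 g-->2
result: [0:1 1:2]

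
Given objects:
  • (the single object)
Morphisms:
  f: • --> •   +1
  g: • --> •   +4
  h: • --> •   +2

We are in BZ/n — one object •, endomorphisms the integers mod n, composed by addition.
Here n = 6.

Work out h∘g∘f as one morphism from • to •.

Answer: +1

Trace:
  0 +1≡1 +4≡5 +2≡1  (mod 6)
composite: +1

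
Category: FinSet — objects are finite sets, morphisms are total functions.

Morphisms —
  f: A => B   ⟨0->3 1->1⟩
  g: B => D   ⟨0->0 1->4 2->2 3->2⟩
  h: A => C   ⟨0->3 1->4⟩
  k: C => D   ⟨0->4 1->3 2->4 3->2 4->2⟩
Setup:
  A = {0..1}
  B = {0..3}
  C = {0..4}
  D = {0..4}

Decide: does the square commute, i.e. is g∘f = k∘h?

1) trace f;g:
  0 f=>3 g=>2
  1 f=>1 g=>4
  composite₁ = ⟨0->2 1->4⟩
2) trace h;k:
  0 h=>3 k=>2
  1 h=>4 k=>2
  composite₂ = ⟨0->2 1->2⟩
Equal? differ; not commutative

Answer: DOES NOT COMMUTE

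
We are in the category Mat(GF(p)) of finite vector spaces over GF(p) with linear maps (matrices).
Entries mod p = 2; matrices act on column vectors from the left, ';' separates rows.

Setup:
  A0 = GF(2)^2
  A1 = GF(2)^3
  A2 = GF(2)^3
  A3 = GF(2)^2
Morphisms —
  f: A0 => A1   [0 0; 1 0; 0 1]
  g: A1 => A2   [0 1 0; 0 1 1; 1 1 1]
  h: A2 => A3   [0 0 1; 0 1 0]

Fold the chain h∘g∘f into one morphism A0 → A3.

  e0=(1,0) f=>(0,1,0) g=>(1,1,1) h=>(1,1)
  e1=(0,1) f=>(0,0,1) g=>(0,1,1) h=>(1,1)
composite: [1 1; 1 1]

Answer: [1 1; 1 1]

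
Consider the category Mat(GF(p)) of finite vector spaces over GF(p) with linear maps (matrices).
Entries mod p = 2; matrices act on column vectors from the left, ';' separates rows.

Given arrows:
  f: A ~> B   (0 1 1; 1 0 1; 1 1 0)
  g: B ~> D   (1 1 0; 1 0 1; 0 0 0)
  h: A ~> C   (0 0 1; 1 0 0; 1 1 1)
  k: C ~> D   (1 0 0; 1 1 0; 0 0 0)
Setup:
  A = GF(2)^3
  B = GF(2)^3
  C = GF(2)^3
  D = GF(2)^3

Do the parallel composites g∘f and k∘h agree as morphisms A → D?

Answer: DOES NOT COMMUTE

Work:
1) trace f;g:
  e0=[1,0,0] f~>[0,1,1] g~>[1,1,0]
  e1=[0,1,0] f~>[1,0,1] g~>[1,0,0]
  e2=[0,0,1] f~>[1,1,0] g~>[0,1,0]
  composite₁ = (1 1 0; 1 0 1; 0 0 0)
2) trace h;k:
  e0=[1,0,0] h~>[0,1,1] k~>[0,1,0]
  e1=[0,1,0] h~>[0,0,1] k~>[0,0,0]
  e2=[0,0,1] h~>[1,0,1] k~>[1,1,0]
  composite₂ = (0 0 1; 1 0 1; 0 0 0)
Equal? NO — does not commute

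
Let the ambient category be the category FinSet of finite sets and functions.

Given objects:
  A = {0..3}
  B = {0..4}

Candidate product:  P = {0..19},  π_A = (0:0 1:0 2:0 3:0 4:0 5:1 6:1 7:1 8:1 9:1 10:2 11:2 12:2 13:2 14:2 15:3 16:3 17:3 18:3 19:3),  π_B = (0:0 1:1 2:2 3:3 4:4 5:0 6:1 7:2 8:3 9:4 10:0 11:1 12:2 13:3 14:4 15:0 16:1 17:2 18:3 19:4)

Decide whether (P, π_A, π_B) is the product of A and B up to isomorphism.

|A|·|B| = 4·5 = 20;  |P| = 20
Check the pairing map k ↦ (π_A(k), π_B(k)):
  0 : (0,0)
  1 : (0,1)
  2 : (0,2)
  3 : (0,3)
  4 : (0,4)
  5 : (1,0)
  6 : (1,1)
  7 : (1,2)
  8 : (1,3)
  9 : (1,4)
  10 : (2,0)
  11 : (2,1)
  12 : (2,2)
  13 : (2,3)
  14 : (2,4)
  15 : (3,0)
  16 : (3,1)
  17 : (3,2)
  18 : (3,3)
  19 : (3,4)
distinct pairs in image: 20 / 20 needed
  → bijection onto A×B; projections well-typed.

Answer: VALID PRODUCT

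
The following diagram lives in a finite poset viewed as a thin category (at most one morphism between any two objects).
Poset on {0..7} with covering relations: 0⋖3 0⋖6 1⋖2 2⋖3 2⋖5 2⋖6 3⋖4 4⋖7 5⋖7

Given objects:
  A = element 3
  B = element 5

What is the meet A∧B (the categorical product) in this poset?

Lower bounds of A=3 and B=5: {1,2}
  1 <= 2
  2 <= 2
glb = 2

Answer: A∧B = 2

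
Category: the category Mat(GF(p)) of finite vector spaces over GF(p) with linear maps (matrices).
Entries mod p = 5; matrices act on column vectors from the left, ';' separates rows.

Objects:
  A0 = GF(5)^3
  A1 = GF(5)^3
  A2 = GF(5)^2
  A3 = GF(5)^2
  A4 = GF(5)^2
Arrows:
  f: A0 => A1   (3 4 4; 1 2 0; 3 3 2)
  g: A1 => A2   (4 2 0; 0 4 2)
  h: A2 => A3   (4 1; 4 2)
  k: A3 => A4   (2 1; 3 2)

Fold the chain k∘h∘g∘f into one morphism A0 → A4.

  e0=⟨1,0,0⟩ f=>⟨3,1,3⟩ g=>⟨4,0⟩ h=>⟨1,1⟩ k=>⟨3,0⟩
  e1=⟨0,1,0⟩ f=>⟨4,2,3⟩ g=>⟨0,4⟩ h=>⟨4,3⟩ k=>⟨1,3⟩
  e2=⟨0,0,1⟩ f=>⟨4,0,2⟩ g=>⟨1,4⟩ h=>⟨3,2⟩ k=>⟨3,3⟩
result: (3 1 3; 0 3 3)

Answer: (3 1 3; 0 3 3)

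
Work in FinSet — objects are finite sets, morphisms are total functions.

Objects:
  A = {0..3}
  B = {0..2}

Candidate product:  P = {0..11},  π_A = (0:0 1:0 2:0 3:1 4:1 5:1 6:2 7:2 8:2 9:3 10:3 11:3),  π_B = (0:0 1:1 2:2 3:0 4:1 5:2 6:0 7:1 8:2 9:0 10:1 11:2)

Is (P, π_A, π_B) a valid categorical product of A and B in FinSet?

Answer: VALID PRODUCT

Trace:
|A|·|B| = 4·3 = 12;  |P| = 12
Check the pairing map k ↦ (π_A(k), π_B(k)):
  0 : (0,0)
  1 : (0,1)
  2 : (0,2)
  3 : (1,0)
  4 : (1,1)
  5 : (1,2)
  6 : (2,0)
  7 : (2,1)
  8 : (2,2)
  9 : (3,0)
  10 : (3,1)
  11 : (3,2)
distinct pairs in image: 12 / 12 needed
  → bijection onto A×B; projections well-typed.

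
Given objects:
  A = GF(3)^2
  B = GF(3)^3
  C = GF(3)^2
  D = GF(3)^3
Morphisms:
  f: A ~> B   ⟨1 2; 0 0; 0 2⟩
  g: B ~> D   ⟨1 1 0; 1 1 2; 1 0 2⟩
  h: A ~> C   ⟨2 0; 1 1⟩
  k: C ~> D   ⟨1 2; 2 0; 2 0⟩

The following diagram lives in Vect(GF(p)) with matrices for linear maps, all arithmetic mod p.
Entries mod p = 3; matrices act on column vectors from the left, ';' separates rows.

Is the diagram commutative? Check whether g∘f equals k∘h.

1) trace f;g:
  e0=(1,0) f~>(1,0,0) g~>(1,1,1)
  e1=(0,1) f~>(2,0,2) g~>(2,0,0)
  composite₁ = ⟨1 2; 1 0; 1 0⟩
2) trace h;k:
  e0=(1,0) h~>(2,1) k~>(1,1,1)
  e1=(0,1) h~>(0,1) k~>(2,0,0)
  composite₂ = ⟨1 2; 1 0; 1 0⟩
Equal? YES — commutes

Answer: COMMUTES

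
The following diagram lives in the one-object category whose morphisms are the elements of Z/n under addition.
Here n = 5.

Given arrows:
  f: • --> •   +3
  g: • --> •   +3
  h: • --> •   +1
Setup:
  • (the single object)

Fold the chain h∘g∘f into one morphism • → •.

  0 +3≡3 +3≡1 +1≡2  (mod 5)
⟦path⟧: +2

Answer: +2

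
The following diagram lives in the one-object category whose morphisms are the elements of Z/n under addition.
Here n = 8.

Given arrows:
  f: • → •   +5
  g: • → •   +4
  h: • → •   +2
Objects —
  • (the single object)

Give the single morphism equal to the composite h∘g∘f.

Answer: +3

Trace:
  0 +5≡5 +4≡1 +2≡3  (mod 8)
result: +3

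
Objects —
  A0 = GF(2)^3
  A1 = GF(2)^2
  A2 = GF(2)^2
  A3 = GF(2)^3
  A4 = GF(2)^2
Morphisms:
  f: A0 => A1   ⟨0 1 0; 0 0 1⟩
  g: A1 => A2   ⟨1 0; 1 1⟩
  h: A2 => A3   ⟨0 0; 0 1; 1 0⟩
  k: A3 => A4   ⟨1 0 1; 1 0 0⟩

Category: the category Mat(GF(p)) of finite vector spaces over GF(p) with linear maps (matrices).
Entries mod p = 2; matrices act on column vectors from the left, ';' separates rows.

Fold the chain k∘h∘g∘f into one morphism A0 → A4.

  e0=⟨1,0,0⟩ f=>⟨0,0⟩ g=>⟨0,0⟩ h=>⟨0,0,0⟩ k=>⟨0,0⟩
  e1=⟨0,1,0⟩ f=>⟨1,0⟩ g=>⟨1,1⟩ h=>⟨0,1,1⟩ k=>⟨1,0⟩
  e2=⟨0,0,1⟩ f=>⟨0,1⟩ g=>⟨0,1⟩ h=>⟨0,1,0⟩ k=>⟨0,0⟩
result: ⟨0 1 0; 0 0 0⟩

Answer: ⟨0 1 0; 0 0 0⟩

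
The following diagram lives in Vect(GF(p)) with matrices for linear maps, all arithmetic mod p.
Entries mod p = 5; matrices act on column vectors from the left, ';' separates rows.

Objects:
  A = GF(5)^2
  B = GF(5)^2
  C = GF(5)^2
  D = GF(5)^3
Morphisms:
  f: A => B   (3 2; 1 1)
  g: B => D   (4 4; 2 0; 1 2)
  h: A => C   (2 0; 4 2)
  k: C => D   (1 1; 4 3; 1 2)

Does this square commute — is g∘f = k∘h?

Answer: DOES NOT COMMUTE

Work:
1) trace f;g:
  e0=(1,0) f=>(3,1) g=>(1,1,0)
  e1=(0,1) f=>(2,1) g=>(2,4,4)
  result₁ = (1 2; 1 4; 0 4)
2) trace h;k:
  e0=(1,0) h=>(2,4) k=>(1,0,0)
  e1=(0,1) h=>(0,2) k=>(2,1,4)
  result₂ = (1 2; 0 1; 0 4)
Equal? NO — does not commute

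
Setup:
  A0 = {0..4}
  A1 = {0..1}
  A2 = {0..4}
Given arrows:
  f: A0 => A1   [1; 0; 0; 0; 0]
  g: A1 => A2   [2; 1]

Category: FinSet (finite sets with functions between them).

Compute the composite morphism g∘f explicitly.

  0 f=>1 g=>1
  1 f=>0 g=>2
  2 f=>0 g=>2
  3 f=>0 g=>2
  4 f=>0 g=>2
composite: [1; 2; 2; 2; 2]

Answer: [1; 2; 2; 2; 2]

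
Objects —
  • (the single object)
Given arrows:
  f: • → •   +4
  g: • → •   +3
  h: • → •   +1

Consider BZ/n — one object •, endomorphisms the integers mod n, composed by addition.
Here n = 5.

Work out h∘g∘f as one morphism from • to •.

  0 +4≡4 +3≡2 +1≡3  (mod 5)
⟦path⟧: +3

Answer: +3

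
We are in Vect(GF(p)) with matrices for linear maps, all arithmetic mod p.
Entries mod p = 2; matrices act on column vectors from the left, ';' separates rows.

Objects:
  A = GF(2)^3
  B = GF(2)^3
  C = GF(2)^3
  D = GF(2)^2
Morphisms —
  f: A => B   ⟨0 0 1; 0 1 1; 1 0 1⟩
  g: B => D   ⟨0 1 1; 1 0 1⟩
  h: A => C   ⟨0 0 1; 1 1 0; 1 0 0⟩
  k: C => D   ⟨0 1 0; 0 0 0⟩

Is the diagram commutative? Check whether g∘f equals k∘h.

Answer: DOES NOT COMMUTE

Trace:
Along f;g (path 1):
  e0=⟨1,0,0⟩ f=>⟨0,0,1⟩ g=>⟨1,1⟩
  e1=⟨0,1,0⟩ f=>⟨0,1,0⟩ g=>⟨1,0⟩
  e2=⟨0,0,1⟩ f=>⟨1,1,1⟩ g=>⟨0,0⟩
  result₁ = ⟨1 1 0; 1 0 0⟩
Along h;k (path 2):
  e0=⟨1,0,0⟩ h=>⟨0,1,1⟩ k=>⟨1,0⟩
  e1=⟨0,1,0⟩ h=>⟨0,1,0⟩ k=>⟨1,0⟩
  e2=⟨0,0,1⟩ h=>⟨1,0,0⟩ k=>⟨0,0⟩
  result₂ = ⟨1 1 0; 0 0 0⟩
Equal? differ; not commutative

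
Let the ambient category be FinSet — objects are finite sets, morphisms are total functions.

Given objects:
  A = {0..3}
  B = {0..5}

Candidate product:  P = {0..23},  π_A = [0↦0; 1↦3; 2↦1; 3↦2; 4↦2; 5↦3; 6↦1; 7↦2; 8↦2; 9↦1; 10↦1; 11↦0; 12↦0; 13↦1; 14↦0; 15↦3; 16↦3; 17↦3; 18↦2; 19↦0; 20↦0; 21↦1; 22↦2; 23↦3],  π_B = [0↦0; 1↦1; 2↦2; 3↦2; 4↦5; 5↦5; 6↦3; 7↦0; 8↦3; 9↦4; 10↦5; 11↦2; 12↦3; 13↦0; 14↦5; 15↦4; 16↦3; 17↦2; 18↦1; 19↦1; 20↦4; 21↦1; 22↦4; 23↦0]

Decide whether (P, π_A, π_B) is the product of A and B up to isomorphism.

Answer: VALID PRODUCT

Trace:
|A|·|B| = 4·6 = 24;  |P| = 24
Check the pairing map k ↦ (π_A(k), π_B(k)):
  0 ↦ (0,0)
  1 ↦ (3,1)
  2 ↦ (1,2)
  3 ↦ (2,2)
  4 ↦ (2,5)
  5 ↦ (3,5)
  6 ↦ (1,3)
  7 ↦ (2,0)
  8 ↦ (2,3)
  9 ↦ (1,4)
  10 ↦ (1,5)
  11 ↦ (0,2)
  12 ↦ (0,3)
  13 ↦ (1,0)
  14 ↦ (0,5)
  15 ↦ (3,4)
  16 ↦ (3,3)
  17 ↦ (3,2)
  18 ↦ (2,1)
  19 ↦ (0,1)
  20 ↦ (0,4)
  21 ↦ (1,1)
  22 ↦ (2,4)
  23 ↦ (3,0)
distinct pairs in image: 24 / 24 needed
  → bijection onto A×B; projections well-typed.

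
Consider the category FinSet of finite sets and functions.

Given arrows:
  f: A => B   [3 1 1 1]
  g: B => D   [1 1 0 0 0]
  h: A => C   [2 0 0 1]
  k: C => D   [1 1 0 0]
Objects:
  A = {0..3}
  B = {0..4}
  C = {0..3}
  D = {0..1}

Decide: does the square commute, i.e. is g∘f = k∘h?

Answer: COMMUTES

Derivation:
1) trace f;g:
  0 f=>3 g=>0
  1 f=>1 g=>1
  2 f=>1 g=>1
  3 f=>1 g=>1
  result₁ = [0 1 1 1]
2) trace h;k:
  0 h=>2 k=>0
  1 h=>0 k=>1
  2 h=>0 k=>1
  3 h=>1 k=>1
  result₂ = [0 1 1 1]
Equal? equal; square commutes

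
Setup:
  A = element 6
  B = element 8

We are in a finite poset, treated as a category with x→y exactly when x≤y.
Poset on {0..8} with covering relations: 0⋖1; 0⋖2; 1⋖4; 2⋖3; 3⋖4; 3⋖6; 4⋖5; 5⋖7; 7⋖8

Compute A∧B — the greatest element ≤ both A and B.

Answer: A∧B = 3

Work:
Lower bounds of A=6 and B=8: {0,2,3}
  0 <= 3
  2 <= 3
  3 <= 3
glb = 3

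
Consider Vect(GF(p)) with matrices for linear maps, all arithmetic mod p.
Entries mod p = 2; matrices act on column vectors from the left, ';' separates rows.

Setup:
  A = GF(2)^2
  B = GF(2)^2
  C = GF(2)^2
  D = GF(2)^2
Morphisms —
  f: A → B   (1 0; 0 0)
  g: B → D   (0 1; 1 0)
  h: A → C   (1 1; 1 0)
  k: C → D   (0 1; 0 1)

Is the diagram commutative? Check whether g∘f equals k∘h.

Answer: DOES NOT COMMUTE

Trace:
1) trace f;g:
  e0=(1,0) f→(1,0) g→(0,1)
  e1=(0,1) f→(0,0) g→(0,0)
  ⟦path⟧₁ = (0 0; 1 0)
2) trace h;k:
  e0=(1,0) h→(1,1) k→(1,1)
  e1=(0,1) h→(1,0) k→(0,0)
  ⟦path⟧₂ = (1 0; 1 0)
Equal? NO — does not commute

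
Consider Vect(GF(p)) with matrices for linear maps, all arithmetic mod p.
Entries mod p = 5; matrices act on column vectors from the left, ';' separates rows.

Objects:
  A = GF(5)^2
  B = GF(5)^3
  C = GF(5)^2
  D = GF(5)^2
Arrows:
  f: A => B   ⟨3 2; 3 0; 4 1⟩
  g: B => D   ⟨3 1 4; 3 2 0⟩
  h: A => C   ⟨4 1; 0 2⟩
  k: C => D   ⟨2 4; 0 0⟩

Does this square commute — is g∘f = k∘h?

1) trace f;g:
  e0=[1,0] f=>[3,3,4] g=>[3,0]
  e1=[0,1] f=>[2,0,1] g=>[0,1]
  result₁ = ⟨3 0; 0 1⟩
2) trace h;k:
  e0=[1,0] h=>[4,0] k=>[3,0]
  e1=[0,1] h=>[1,2] k=>[0,0]
  result₂ = ⟨3 0; 0 0⟩
Equal? differ; not commutative

Answer: DOES NOT COMMUTE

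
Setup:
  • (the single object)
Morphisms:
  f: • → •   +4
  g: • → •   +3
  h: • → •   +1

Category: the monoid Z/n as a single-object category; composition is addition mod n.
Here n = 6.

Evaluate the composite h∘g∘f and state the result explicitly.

  0 +4≡4 +3≡1 +1≡2  (mod 6)
result: +2

Answer: +2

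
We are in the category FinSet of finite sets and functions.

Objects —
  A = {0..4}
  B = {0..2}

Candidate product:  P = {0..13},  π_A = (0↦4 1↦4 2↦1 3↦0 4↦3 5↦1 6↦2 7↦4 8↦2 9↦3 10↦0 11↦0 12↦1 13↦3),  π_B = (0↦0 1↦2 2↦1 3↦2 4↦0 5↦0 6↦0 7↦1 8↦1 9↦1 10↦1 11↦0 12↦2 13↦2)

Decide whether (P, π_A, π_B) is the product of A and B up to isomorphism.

|A|·|B| = 5·3 = 15;  |P| = 14
  → cardinalities differ; no bijection possible.

Answer: NOT A VALID PRODUCT — |P|=14 ≠ |A|·|B|=15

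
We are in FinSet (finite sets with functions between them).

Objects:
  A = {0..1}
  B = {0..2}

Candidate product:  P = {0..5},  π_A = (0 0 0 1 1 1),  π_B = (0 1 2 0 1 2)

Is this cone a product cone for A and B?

Answer: VALID PRODUCT

Work:
|A|·|B| = 2·3 = 6;  |P| = 6
Check the pairing map k ↦ (π_A(k), π_B(k)):
  0 ↦ (0,0)
  1 ↦ (0,1)
  2 ↦ (0,2)
  3 ↦ (1,0)
  4 ↦ (1,1)
  5 ↦ (1,2)
distinct pairs in image: 6 / 6 needed
  → bijection onto A×B; projections well-typed.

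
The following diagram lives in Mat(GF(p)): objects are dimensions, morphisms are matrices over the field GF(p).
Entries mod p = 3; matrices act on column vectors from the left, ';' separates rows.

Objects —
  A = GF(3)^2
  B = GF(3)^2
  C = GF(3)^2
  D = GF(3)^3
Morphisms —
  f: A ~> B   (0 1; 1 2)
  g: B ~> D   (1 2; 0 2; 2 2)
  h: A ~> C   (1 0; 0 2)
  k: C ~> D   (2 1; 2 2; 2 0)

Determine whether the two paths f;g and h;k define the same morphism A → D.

Path 1 = f;g:
  e0=⟨1,0⟩ f~>⟨0,1⟩ g~>⟨2,2,2⟩
  e1=⟨0,1⟩ f~>⟨1,2⟩ g~>⟨2,1,0⟩
  composite₁ = (2 2; 2 1; 2 0)
Path 2 = h;k:
  e0=⟨1,0⟩ h~>⟨1,0⟩ k~>⟨2,2,2⟩
  e1=⟨0,1⟩ h~>⟨0,2⟩ k~>⟨2,1,0⟩
  composite₂ = (2 2; 2 1; 2 0)
Equal? YES — commutes

Answer: COMMUTES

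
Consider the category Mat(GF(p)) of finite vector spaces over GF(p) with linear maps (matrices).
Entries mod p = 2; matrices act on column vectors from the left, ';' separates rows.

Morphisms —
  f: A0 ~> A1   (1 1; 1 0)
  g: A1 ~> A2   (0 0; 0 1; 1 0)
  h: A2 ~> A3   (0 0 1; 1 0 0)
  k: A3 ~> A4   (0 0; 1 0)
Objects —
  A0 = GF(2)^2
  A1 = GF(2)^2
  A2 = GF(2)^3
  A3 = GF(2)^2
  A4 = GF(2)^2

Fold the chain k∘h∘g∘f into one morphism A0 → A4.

Answer: (0 0; 1 1)

Trace:
  e0=[1,0] f~>[1,1] g~>[0,1,1] h~>[1,0] k~>[0,1]
  e1=[0,1] f~>[1,0] g~>[0,0,1] h~>[1,0] k~>[0,1]
composite: (0 0; 1 1)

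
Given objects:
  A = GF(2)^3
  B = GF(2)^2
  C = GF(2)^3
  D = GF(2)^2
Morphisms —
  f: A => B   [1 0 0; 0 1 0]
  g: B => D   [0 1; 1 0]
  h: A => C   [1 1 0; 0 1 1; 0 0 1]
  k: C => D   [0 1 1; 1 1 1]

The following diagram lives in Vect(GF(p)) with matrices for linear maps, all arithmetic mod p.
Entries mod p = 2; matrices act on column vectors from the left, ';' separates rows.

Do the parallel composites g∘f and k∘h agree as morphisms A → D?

1) trace f;g:
  e0=(1,0,0) f=>(1,0) g=>(0,1)
  e1=(0,1,0) f=>(0,1) g=>(1,0)
  e2=(0,0,1) f=>(0,0) g=>(0,0)
  composite₁ = [0 1 0; 1 0 0]
2) trace h;k:
  e0=(1,0,0) h=>(1,0,0) k=>(0,1)
  e1=(0,1,0) h=>(1,1,0) k=>(1,0)
  e2=(0,0,1) h=>(0,1,1) k=>(0,0)
  composite₂ = [0 1 0; 1 0 0]
Equal? same morphism ✓

Answer: COMMUTES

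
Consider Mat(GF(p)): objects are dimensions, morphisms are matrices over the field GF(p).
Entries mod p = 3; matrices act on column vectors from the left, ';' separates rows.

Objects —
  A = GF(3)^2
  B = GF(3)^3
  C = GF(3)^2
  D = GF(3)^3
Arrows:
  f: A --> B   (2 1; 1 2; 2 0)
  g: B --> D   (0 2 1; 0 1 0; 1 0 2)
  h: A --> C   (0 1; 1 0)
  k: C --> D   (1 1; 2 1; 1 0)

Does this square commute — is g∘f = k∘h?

Answer: COMMUTES

Derivation:
Along f;g (path 1):
  e0=⟨1,0⟩ f-->⟨2,1,2⟩ g-->⟨1,1,0⟩
  e1=⟨0,1⟩ f-->⟨1,2,0⟩ g-->⟨1,2,1⟩
  result₁ = (1 1; 1 2; 0 1)
Along h;k (path 2):
  e0=⟨1,0⟩ h-->⟨0,1⟩ k-->⟨1,1,0⟩
  e1=⟨0,1⟩ h-->⟨1,0⟩ k-->⟨1,2,1⟩
  result₂ = (1 1; 1 2; 0 1)
Equal? same morphism ✓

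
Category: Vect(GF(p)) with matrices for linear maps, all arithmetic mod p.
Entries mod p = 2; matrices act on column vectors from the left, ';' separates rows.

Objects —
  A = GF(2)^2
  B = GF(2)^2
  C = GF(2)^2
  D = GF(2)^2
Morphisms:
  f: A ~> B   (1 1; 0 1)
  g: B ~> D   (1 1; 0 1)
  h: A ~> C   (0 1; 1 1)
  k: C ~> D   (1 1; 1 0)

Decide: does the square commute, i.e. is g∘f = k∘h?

Along f;g (path 1):
  e0=(1,0) f~>(1,0) g~>(1,0)
  e1=(0,1) f~>(1,1) g~>(0,1)
  ⟦path⟧₁ = (1 0; 0 1)
Along h;k (path 2):
  e0=(1,0) h~>(0,1) k~>(1,0)
  e1=(0,1) h~>(1,1) k~>(0,1)
  ⟦path⟧₂ = (1 0; 0 1)
Equal? same morphism ✓

Answer: COMMUTES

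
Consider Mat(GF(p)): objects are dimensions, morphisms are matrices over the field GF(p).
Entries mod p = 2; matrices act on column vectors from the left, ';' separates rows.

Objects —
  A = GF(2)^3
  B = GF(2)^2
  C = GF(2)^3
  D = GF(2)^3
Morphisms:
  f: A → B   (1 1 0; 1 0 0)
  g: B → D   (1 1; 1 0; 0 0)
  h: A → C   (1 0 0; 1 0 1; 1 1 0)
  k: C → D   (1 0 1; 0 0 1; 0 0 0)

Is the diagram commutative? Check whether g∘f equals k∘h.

Path 1 = f;g:
  e0=⟨1,0,0⟩ f→⟨1,1⟩ g→⟨0,1,0⟩
  e1=⟨0,1,0⟩ f→⟨1,0⟩ g→⟨1,1,0⟩
  e2=⟨0,0,1⟩ f→⟨0,0⟩ g→⟨0,0,0⟩
  ⟦path⟧₁ = (0 1 0; 1 1 0; 0 0 0)
Path 2 = h;k:
  e0=⟨1,0,0⟩ h→⟨1,1,1⟩ k→⟨0,1,0⟩
  e1=⟨0,1,0⟩ h→⟨0,0,1⟩ k→⟨1,1,0⟩
  e2=⟨0,0,1⟩ h→⟨0,1,0⟩ k→⟨0,0,0⟩
  ⟦path⟧₂ = (0 1 0; 1 1 0; 0 0 0)
Equal? same morphism ✓

Answer: COMMUTES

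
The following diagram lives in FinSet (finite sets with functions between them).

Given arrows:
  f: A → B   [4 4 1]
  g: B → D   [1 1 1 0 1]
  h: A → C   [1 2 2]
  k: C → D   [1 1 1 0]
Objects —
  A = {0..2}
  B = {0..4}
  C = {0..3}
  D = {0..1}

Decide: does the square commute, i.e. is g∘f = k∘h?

Path 1 = f;g:
  0 f→4 g→1
  1 f→4 g→1
  2 f→1 g→1
  composite₁ = [1 1 1]
Path 2 = h;k:
  0 h→1 k→1
  1 h→2 k→1
  2 h→2 k→1
  composite₂ = [1 1 1]
Equal? equal; square commutes

Answer: COMMUTES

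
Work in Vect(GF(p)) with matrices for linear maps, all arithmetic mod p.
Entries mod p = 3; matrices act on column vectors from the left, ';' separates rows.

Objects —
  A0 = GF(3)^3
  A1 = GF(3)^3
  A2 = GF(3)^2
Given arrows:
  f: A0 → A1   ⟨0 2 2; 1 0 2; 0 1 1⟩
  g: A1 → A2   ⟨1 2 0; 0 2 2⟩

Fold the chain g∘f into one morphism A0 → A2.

Answer: ⟨2 2 0; 2 2 0⟩

Trace:
  e0=[1,0,0] f→[0,1,0] g→[2,2]
  e1=[0,1,0] f→[2,0,1] g→[2,2]
  e2=[0,0,1] f→[2,2,1] g→[0,0]
composite: ⟨2 2 0; 2 2 0⟩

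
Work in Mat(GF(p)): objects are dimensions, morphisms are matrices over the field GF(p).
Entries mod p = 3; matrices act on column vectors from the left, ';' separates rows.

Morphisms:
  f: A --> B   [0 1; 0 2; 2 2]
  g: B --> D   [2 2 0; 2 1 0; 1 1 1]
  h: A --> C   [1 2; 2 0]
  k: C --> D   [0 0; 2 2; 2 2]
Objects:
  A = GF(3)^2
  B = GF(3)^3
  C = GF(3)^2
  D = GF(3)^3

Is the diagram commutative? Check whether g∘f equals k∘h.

1) trace f;g:
  e0=⟨1,0⟩ f-->⟨0,0,2⟩ g-->⟨0,0,2⟩
  e1=⟨0,1⟩ f-->⟨1,2,2⟩ g-->⟨0,1,2⟩
  composite₁ = [0 0; 0 1; 2 2]
2) trace h;k:
  e0=⟨1,0⟩ h-->⟨1,2⟩ k-->⟨0,0,0⟩
  e1=⟨0,1⟩ h-->⟨2,0⟩ k-->⟨0,1,1⟩
  composite₂ = [0 0; 0 1; 0 1]
Equal? NO — does not commute

Answer: DOES NOT COMMUTE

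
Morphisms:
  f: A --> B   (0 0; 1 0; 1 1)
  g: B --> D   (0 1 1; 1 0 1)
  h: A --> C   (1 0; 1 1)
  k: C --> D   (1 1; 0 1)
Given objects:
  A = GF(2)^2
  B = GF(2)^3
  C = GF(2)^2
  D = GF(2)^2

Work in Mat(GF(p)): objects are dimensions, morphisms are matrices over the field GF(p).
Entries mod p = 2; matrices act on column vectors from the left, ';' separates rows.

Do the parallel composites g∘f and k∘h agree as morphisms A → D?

Answer: COMMUTES

Trace:
Along f;g (path 1):
  e0=[1,0] f-->[0,1,1] g-->[0,1]
  e1=[0,1] f-->[0,0,1] g-->[1,1]
  composite₁ = (0 1; 1 1)
Along h;k (path 2):
  e0=[1,0] h-->[1,1] k-->[0,1]
  e1=[0,1] h-->[0,1] k-->[1,1]
  composite₂ = (0 1; 1 1)
Equal? YES — commutes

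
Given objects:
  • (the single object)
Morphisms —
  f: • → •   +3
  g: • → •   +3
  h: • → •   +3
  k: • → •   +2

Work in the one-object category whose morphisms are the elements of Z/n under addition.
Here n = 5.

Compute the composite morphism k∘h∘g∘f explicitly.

  0 +3≡3 +3≡1 +3≡4 +2≡1  (mod 5)
⟦path⟧: +1

Answer: +1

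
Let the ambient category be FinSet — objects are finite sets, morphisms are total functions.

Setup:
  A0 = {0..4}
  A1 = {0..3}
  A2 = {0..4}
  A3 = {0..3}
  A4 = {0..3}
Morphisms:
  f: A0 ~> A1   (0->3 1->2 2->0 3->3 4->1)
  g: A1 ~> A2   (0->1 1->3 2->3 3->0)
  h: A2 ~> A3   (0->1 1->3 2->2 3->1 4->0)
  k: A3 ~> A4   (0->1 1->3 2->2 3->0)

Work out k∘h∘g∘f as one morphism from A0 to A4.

Answer: (0->3 1->3 2->0 3->3 4->3)

Work:
  0 f~>3 g~>0 h~>1 k~>3
  1 f~>2 g~>3 h~>1 k~>3
  2 f~>0 g~>1 h~>3 k~>0
  3 f~>3 g~>0 h~>1 k~>3
  4 f~>1 g~>3 h~>1 k~>3
result: (0->3 1->3 2->0 3->3 4->3)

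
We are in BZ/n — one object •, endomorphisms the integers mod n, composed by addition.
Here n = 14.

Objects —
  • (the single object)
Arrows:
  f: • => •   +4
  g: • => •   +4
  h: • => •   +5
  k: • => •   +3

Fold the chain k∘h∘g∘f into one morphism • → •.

Answer: +2

Derivation:
  0 +4≡4 +4≡8 +5≡13 +3≡2  (mod 14)
composite: +2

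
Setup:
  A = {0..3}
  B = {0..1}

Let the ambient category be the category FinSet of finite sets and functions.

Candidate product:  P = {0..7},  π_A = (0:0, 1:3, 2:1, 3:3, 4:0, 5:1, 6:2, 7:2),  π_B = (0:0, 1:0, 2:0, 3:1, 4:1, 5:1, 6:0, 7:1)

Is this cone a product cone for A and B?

Answer: VALID PRODUCT

Trace:
|A|·|B| = 4·2 = 8;  |P| = 8
Check the pairing map k ↦ (π_A(k), π_B(k)):
  0 : (0,0)
  1 : (3,0)
  2 : (1,0)
  3 : (3,1)
  4 : (0,1)
  5 : (1,1)
  6 : (2,0)
  7 : (2,1)
distinct pairs in image: 8 / 8 needed
  → bijection onto A×B; projections well-typed.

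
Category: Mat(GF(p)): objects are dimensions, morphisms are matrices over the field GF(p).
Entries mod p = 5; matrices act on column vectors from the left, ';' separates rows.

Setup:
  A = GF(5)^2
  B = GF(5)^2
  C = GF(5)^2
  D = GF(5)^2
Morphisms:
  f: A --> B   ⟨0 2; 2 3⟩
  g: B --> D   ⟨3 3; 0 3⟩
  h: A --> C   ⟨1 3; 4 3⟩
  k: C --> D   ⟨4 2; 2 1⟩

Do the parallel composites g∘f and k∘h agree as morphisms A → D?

Answer: DOES NOT COMMUTE

Trace:
1) trace f;g:
  e0=⟨1,0⟩ f-->⟨0,2⟩ g-->⟨1,1⟩
  e1=⟨0,1⟩ f-->⟨2,3⟩ g-->⟨0,4⟩
  ⟦path⟧₁ = ⟨1 0; 1 4⟩
2) trace h;k:
  e0=⟨1,0⟩ h-->⟨1,4⟩ k-->⟨2,1⟩
  e1=⟨0,1⟩ h-->⟨3,3⟩ k-->⟨3,4⟩
  ⟦path⟧₂ = ⟨2 3; 1 4⟩
Equal? NO — does not commute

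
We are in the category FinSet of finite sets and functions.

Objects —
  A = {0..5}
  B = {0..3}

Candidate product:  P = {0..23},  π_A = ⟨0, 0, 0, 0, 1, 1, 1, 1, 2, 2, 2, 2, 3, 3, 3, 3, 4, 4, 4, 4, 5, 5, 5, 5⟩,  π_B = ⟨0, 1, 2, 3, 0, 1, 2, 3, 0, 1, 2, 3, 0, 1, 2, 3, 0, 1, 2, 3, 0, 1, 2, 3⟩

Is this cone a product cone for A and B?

|A|·|B| = 6·4 = 24;  |P| = 24
Check the pairing map k ↦ (π_A(k), π_B(k)):
  0 : (0,0)
  1 : (0,1)
  2 : (0,2)
  3 : (0,3)
  4 : (1,0)
  5 : (1,1)
  6 : (1,2)
  7 : (1,3)
  8 : (2,0)
  9 : (2,1)
  10 : (2,2)
  11 : (2,3)
  12 : (3,0)
  13 : (3,1)
  14 : (3,2)
  15 : (3,3)
  16 : (4,0)
  17 : (4,1)
  18 : (4,2)
  19 : (4,3)
  20 : (5,0)
  21 : (5,1)
  22 : (5,2)
  23 : (5,3)
distinct pairs in image: 24 / 24 needed
  → bijection onto A×B; projections well-typed.

Answer: VALID PRODUCT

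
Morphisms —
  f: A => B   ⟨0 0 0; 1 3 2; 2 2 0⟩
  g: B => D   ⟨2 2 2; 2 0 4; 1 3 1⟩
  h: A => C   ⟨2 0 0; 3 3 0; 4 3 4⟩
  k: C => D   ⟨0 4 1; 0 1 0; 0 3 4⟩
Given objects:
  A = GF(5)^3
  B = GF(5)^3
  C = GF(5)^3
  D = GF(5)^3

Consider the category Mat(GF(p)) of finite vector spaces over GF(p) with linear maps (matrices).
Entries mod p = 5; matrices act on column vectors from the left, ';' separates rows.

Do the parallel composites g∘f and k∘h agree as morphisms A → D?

Answer: COMMUTES

Derivation:
1) trace f;g:
  e0=[1,0,0] f=>[0,1,2] g=>[1,3,0]
  e1=[0,1,0] f=>[0,3,2] g=>[0,3,1]
  e2=[0,0,1] f=>[0,2,0] g=>[4,0,1]
  result₁ = ⟨1 0 4; 3 3 0; 0 1 1⟩
2) trace h;k:
  e0=[1,0,0] h=>[2,3,4] k=>[1,3,0]
  e1=[0,1,0] h=>[0,3,3] k=>[0,3,1]
  e2=[0,0,1] h=>[0,0,4] k=>[4,0,1]
  result₂ = ⟨1 0 4; 3 3 0; 0 1 1⟩
Equal? YES — commutes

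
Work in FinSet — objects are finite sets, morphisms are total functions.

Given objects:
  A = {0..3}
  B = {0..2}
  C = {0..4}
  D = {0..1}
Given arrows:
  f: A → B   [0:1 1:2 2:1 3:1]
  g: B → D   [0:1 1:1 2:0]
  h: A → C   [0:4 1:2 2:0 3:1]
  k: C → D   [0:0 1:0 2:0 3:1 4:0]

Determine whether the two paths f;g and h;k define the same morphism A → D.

Answer: DOES NOT COMMUTE

Work:
Along f;g (path 1):
  0 f→1 g→1
  1 f→2 g→0
  2 f→1 g→1
  3 f→1 g→1
  ⟦path⟧₁ = [0:1 1:0 2:1 3:1]
Along h;k (path 2):
  0 h→4 k→0
  1 h→2 k→0
  2 h→0 k→0
  3 h→1 k→0
  ⟦path⟧₂ = [0:0 1:0 2:0 3:0]
Equal? differ; not commutative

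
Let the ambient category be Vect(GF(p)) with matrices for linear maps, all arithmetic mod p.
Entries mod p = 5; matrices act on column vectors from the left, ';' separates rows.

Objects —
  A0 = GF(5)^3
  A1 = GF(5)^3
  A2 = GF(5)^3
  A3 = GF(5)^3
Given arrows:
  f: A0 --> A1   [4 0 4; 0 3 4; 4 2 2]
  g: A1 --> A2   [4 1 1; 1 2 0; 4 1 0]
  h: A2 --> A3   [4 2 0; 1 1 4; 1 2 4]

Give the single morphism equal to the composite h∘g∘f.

  e0=⟨1,0,0⟩ f-->⟨4,0,4⟩ g-->⟨0,4,1⟩ h-->⟨3,3,2⟩
  e1=⟨0,1,0⟩ f-->⟨0,3,2⟩ g-->⟨0,1,3⟩ h-->⟨2,3,4⟩
  e2=⟨0,0,1⟩ f-->⟨4,4,2⟩ g-->⟨2,2,0⟩ h-->⟨2,4,1⟩
result: [3 2 2; 3 3 4; 2 4 1]

Answer: [3 2 2; 3 3 4; 2 4 1]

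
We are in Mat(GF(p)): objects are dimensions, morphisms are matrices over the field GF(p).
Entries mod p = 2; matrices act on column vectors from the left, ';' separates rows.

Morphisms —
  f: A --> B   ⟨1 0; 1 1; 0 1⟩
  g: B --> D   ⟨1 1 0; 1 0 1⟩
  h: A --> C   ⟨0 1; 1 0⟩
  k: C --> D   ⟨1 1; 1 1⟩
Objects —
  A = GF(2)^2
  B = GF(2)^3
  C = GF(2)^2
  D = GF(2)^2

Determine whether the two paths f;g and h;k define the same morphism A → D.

Along f;g (path 1):
  e0=⟨1,0⟩ f-->⟨1,1,0⟩ g-->⟨0,1⟩
  e1=⟨0,1⟩ f-->⟨0,1,1⟩ g-->⟨1,1⟩
  result₁ = ⟨0 1; 1 1⟩
Along h;k (path 2):
  e0=⟨1,0⟩ h-->⟨0,1⟩ k-->⟨1,1⟩
  e1=⟨0,1⟩ h-->⟨1,0⟩ k-->⟨1,1⟩
  result₂ = ⟨1 1; 1 1⟩
Equal? differ; not commutative

Answer: DOES NOT COMMUTE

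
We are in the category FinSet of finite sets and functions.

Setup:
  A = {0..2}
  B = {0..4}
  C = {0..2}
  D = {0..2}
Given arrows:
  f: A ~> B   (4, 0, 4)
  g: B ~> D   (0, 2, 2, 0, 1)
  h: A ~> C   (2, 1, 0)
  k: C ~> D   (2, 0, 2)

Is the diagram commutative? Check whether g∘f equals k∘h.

Path 1 = f;g:
  0 f~>4 g~>1
  1 f~>0 g~>0
  2 f~>4 g~>1
  composite₁ = (1, 0, 1)
Path 2 = h;k:
  0 h~>2 k~>2
  1 h~>1 k~>0
  2 h~>0 k~>2
  composite₂ = (2, 0, 2)
Equal? distinct morphisms ✗

Answer: DOES NOT COMMUTE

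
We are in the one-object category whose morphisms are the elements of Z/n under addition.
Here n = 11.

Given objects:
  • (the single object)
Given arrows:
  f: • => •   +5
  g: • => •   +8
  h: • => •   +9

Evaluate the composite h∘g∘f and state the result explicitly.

  0 +5≡5 +8≡2 +9≡0  (mod 11)
result: +0

Answer: +0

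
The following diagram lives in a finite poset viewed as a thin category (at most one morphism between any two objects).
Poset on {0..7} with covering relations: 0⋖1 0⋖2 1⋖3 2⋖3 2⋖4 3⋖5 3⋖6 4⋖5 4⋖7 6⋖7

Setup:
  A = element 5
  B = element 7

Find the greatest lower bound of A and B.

Common predecessors of 5,7: {0,1,2,3,4}
  maximal lower bounds 3 and 4 are incomparable: neither 3<=4 nor 4<=3
→ no greatest lower bound exists

Answer: NO MEET EXISTS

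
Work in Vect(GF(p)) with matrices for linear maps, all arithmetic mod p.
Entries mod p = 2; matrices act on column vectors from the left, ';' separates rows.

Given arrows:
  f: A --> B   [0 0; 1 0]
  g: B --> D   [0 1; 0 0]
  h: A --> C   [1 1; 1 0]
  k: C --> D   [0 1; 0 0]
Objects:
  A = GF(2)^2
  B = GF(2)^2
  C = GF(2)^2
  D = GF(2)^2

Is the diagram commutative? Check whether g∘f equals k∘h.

Path 1 = f;g:
  e0=⟨1,0⟩ f-->⟨0,1⟩ g-->⟨1,0⟩
  e1=⟨0,1⟩ f-->⟨0,0⟩ g-->⟨0,0⟩
  composite₁ = [1 0; 0 0]
Path 2 = h;k:
  e0=⟨1,0⟩ h-->⟨1,1⟩ k-->⟨1,0⟩
  e1=⟨0,1⟩ h-->⟨1,0⟩ k-->⟨0,0⟩
  composite₂ = [1 0; 0 0]
Equal? same morphism ✓

Answer: COMMUTES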